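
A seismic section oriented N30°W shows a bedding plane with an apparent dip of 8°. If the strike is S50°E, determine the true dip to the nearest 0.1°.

The section is 20° from the strike.
tan(true dip) = tan 8° / sin 20° = 0.4109
δ = arctan(0.4109) = 22.34°

22.3°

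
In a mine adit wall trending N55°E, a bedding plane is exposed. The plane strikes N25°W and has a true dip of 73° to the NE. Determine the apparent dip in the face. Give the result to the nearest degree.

The strike is N25°W and the section trends N55°E; the acute angle between them is β = 80°.
tan α = tan 73° × sin 80° = 3.2709 × 0.9848 = 3.2212
apparent dip = arctan 3.2212 = 72.75°

73°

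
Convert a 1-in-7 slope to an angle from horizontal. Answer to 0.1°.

8.1°

tan θ = 1/7 = 0.1429
θ = arctan(0.1429) = 8.13°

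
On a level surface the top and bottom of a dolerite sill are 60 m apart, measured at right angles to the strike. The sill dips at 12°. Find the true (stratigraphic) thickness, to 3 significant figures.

12.5 m

True thickness t = w · sin(dip) = 60 × sin 12°
t = 60 × 0.2079 = 12.475 m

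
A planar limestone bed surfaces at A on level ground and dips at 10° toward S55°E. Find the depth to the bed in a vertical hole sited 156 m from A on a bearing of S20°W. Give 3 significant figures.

The hole lies 75° from the dip direction, so the down-dip offset is 156 × cos 75° = 40.38 m.
Depth = down-dip offset × tan(dip) = 40.38 × tan 10° = 40.38 × 0.1763
Depth = 7.12 m

7.12 m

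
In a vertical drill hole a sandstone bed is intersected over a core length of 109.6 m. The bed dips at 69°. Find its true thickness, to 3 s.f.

39.3 m

True thickness t = h · cos(dip) = 109.6 × cos 69°
t = 109.6 × 0.3584 = 39.277 m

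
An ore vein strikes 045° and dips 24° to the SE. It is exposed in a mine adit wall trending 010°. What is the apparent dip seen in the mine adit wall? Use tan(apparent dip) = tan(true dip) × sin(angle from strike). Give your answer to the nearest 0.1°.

Angle between strike (045°) and section (010°): β = 35°.
tan α = tan 24° × sin 35° = 0.4452 × 0.5736 = 0.2554
α = arctan(0.2554) = 14.33°

14.3°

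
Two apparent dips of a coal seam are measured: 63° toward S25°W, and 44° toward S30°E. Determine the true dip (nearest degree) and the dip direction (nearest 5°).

true dip 63°, dip direction 210°

Each apparent-dip line lies in the plane. As unit vectors (x east, y north, z up), v₁ plunges 63°→S25°W and v₂ plunges 44°→S30°E.
Cross product v₁ × v₂ gives the pole to the plane: n ∝ (-0.269, -0.454, 0.268).
True dip = arccos(n_z / |n|) = arccos(0.4522) = 63.1°.
Dip direction = atan2(-0.269, -0.454) = 211° (azimuth of n's horizontal projection).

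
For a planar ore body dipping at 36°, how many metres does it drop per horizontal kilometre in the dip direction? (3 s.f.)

727 m

drop per km = 1000 × tan 36° = 1000 × 0.7265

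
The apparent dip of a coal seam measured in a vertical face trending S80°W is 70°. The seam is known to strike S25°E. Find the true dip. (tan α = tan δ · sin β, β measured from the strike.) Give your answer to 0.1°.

β = acute angle between strike S25°E and section S80°W = 75°.
tan(true dip) = tan 70° / sin 75° = 2.8444
true dip = arctan 2.8444 = 70.63°

70.6°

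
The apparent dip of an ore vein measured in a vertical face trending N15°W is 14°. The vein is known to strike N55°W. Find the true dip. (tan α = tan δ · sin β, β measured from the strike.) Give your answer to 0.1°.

The section is 40° from the strike.
tan(true dip) = tan 14° / sin 40° = 0.3879
true dip = arctan 0.3879 = 21.20°

21.2°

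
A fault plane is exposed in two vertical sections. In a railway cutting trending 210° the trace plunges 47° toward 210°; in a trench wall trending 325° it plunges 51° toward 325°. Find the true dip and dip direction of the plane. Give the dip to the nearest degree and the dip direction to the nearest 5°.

true dip 65°, dip direction 270°

Represent each trace as a vector plunging at its apparent dip toward its trend (east-north-up frame): v₁ = (-0.341, -0.591, -0.731), v₂ = (-0.361, 0.516, -0.777).
Cross product v₁ × v₂ gives the pole to the plane: n ∝ (-0.836, 0.001, 0.389).
tan δ = √(n_x²+n_y²)/n_z = 0.836/0.389, so δ = 65.0°.
Dip direction = azimuth of (n_x, n_y) = atan2(-0.836, 0.001) = 270°.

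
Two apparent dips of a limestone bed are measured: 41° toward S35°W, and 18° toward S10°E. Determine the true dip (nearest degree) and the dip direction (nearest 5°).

true dip 44°, dip direction 240°

Represent each trace as a vector plunging at its apparent dip toward its trend (east-north-up frame): v₁ = (-0.433, -0.618, -0.656), v₂ = (0.165, -0.937, -0.309).
Cross product v₁ × v₂ gives the pole to the plane: n ∝ (-0.423, -0.242, 0.508).
Dip δ = arctan(|n_h|/n_z) = arctan(0.488/0.508) = 43.9°.
Dip direction = azimuth of (n_x, n_y) = atan2(-0.423, -0.242) = 240°.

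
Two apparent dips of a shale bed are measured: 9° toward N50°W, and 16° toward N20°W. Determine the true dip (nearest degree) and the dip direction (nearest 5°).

Represent each trace as a vector plunging at its apparent dip toward its trend (east-north-up frame): v₁ = (-0.757, 0.635, -0.156), v₂ = (-0.329, 0.903, -0.276).
The plane normal is n = v₁ × v₂ ∝ (0.034, 0.157, 0.475).
tan δ = √(n_x²+n_y²)/n_z = 0.161/0.475, so δ = 18.7°.
Dip direction = azimuth of (n_x, n_y) = atan2(0.034, 0.157) = 12°.

true dip 19°, dip direction 010°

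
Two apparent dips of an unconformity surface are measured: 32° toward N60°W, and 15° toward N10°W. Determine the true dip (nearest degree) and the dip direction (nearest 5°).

true dip 33°, dip direction 285°

Represent each trace as a vector plunging at its apparent dip toward its trend (east-north-up frame): v₁ = (-0.734, 0.424, -0.530), v₂ = (-0.168, 0.951, -0.259).
n = v₁ × v₂ = (-0.394, 0.101, 0.628) (taken with n_z > 0).
True dip = arccos(n_z / |n|) = arccos(0.8389) = 33.0°.
The horizontal component of n points toward azimuth atan2(n_x, n_y) = 284°, the dip direction.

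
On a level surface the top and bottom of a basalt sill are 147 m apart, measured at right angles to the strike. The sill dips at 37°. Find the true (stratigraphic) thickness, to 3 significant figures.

True thickness t = w · sin(dip) = 147 × sin 37°
t = 147 × 0.6018 = 88.467 m

88.5 m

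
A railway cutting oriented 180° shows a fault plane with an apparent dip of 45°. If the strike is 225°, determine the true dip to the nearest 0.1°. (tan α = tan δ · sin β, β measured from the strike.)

54.7°

The section is 45° from the strike.
tan δ = tan α / sin β = tan 45° / sin 45° = 1.0000 / 0.7071 = 1.4142
δ = arctan(1.4142) = 54.74°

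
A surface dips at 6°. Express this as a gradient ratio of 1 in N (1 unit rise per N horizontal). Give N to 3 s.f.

1 in 9.51

1 : N means tan θ = 1/N, so N = 1/tan 6° = 1/0.1051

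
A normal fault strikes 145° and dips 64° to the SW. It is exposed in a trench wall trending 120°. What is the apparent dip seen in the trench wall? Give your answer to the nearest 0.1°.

The section lies 25° from the strike.
tan(apparent dip) = tan 64° · sin 25° = 0.8665
α = arctan(0.8665) = 40.91°

40.9°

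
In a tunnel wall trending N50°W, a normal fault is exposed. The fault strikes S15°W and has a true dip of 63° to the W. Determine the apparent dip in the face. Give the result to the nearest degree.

The section lies 65° from the strike.
tan(apparent dip) = tan 63° · sin 65° = 1.7787
apparent dip = arctan 1.7787 = 60.66°

61°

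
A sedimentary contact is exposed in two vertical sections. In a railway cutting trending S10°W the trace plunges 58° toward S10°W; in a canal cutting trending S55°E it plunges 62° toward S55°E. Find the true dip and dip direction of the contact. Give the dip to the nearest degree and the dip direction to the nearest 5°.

true dip 64°, dip direction 150°

Each apparent-dip line lies in the plane. As unit vectors (x east, y north, z up), v₁ plunges 58°→S10°W and v₂ plunges 62°→S55°E.
Cross product v₁ × v₂ gives the pole to the plane: n ∝ (0.232, -0.407, 0.225).
True dip = arccos(n_z / |n|) = arccos(0.4333) = 64.3°.
The horizontal component of n points toward azimuth atan2(n_x, n_y) = 150°, the dip direction.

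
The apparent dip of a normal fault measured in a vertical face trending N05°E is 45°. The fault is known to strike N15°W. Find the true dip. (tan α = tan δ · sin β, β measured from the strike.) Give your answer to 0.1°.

The section is 20° from the strike.
tan(true dip) = tan 45° / sin 20° = 2.9238
δ = arctan(2.9238) = 71.12°

71.1°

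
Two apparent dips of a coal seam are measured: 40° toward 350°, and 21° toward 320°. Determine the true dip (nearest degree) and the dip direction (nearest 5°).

true dip 47°, dip direction 030°

The two traces are lines in the plane: v₁ = (sin 350°·cos 40°, cos 350°·cos 40°, −sin 40°), v₂ = (sin 320°·cos 21°, cos 320°·cos 21°, −sin 21°).
The plane normal is n = v₁ × v₂ ∝ (0.189, 0.338, 0.358).
True dip = arccos(n_z / |n|) = arccos(0.6782) = 47.3°.
Dip direction = azimuth of (n_x, n_y) = atan2(0.189, 0.338) = 29°.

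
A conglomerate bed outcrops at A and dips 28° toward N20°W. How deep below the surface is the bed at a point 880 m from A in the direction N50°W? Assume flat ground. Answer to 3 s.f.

405 m

The hole lies 30° from the dip direction, so the down-dip offset is 880 × cos 30° = 762.10 m.
Depth = down-dip offset × tan(dip) = 762.10 × tan 28° = 762.10 × 0.5317
Depth = 405.22 m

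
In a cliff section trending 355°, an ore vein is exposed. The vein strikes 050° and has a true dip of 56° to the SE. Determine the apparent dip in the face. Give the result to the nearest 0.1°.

The strike is 050° and the section trends 355°; the acute angle between them is β = 55°.
tan(apparent dip) = tan 56° · sin 55° = 1.2144
apparent dip = arctan 1.2144 = 50.53°

50.5°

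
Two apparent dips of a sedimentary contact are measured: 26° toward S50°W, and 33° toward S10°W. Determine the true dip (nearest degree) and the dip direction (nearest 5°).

Each apparent-dip line lies in the plane. As unit vectors (x east, y north, z up), v₁ plunges 26°→S50°W and v₂ plunges 33°→S10°W.
The plane normal is n = v₁ × v₂ ∝ (-0.047, -0.311, 0.485).
tan δ = √(n_x²+n_y²)/n_z = 0.315/0.485, so δ = 33.0°.
Dip direction = atan2(-0.047, -0.311) = 189° (azimuth of n's horizontal projection).

true dip 33°, dip direction 190°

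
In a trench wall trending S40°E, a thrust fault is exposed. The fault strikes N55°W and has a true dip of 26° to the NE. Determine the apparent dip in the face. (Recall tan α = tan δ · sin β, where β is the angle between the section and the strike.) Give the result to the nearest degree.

7°

The section lies 15° from the strike.
tan(apparent dip) = tan 26° · sin 15° = 0.1262
apparent dip = arctan 0.1262 = 7.19°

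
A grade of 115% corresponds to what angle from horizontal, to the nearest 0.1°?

tan θ = 115/100 = 1.1500
θ = arctan(1.1500) = 48.99°

49.0°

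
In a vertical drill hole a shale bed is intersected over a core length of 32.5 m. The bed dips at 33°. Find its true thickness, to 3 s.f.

True thickness t = h · cos(dip) = 32.5 × cos 33°
t = 32.5 × 0.8387 = 27.257 m

27.3 m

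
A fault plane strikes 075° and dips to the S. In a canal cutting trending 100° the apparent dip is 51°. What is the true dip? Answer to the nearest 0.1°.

71.1°

The section is 25° from the strike.
tan δ = tan α / sin β = tan 51° / sin 25° = 1.2349 / 0.4226 = 2.9220
true dip = arctan 2.9220 = 71.11°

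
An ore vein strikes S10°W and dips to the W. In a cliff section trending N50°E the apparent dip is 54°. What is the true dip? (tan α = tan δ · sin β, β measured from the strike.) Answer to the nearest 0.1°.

65.0°

β = acute angle between strike S10°W and section N50°E = 40°.
tan(true dip) = tan 54° / sin 40° = 2.1413
true dip = arctan 2.1413 = 64.97°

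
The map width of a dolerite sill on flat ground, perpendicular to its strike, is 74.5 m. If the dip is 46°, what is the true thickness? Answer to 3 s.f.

53.6 m

True thickness t = w · sin(dip) = 74.5 × sin 46°
t = 74.5 × 0.7193 = 53.591 m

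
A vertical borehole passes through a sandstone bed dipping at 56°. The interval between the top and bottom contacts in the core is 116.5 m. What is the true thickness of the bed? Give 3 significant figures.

True thickness t = h · cos(dip) = 116.5 × cos 56°
t = 116.5 × 0.5592 = 65.146 m

65.1 m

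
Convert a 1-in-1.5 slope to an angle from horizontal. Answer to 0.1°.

33.7°

tan θ = 1/1.5 = 0.6667
θ = arctan(0.6667) = 33.69°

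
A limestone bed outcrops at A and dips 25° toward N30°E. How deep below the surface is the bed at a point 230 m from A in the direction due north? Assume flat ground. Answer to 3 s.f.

The hole lies 30° from the dip direction, so the down-dip offset is 230 × cos 30° = 199.19 m.
Depth = down-dip offset × tan(dip) = 199.19 × tan 25° = 199.19 × 0.4663
Depth = 92.88 m

92.9 m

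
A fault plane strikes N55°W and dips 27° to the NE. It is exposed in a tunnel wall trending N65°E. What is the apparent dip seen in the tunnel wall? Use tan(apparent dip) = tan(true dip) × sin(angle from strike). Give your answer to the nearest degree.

24°

The strike is N55°W and the section trends N65°E; the acute angle between them is β = 60°.
tan α = tan 27° × sin 60° = 0.5095 × 0.8660 = 0.4413
α = arctan(0.4413) = 23.81°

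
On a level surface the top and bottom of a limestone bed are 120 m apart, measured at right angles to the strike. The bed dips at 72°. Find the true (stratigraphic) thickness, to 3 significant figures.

True thickness t = w · sin(dip) = 120 × sin 72°
t = 120 × 0.9511 = 114.127 m

114 m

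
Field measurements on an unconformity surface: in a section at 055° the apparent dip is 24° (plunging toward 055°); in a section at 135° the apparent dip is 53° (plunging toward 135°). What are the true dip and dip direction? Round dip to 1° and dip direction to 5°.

The two traces are lines in the plane: v₁ = (sin 55°·cos 24°, cos 55°·cos 24°, −sin 24°), v₂ = (sin 135°·cos 53°, cos 135°·cos 53°, −sin 53°).
n = v₁ × v₂ = (0.592, -0.425, 0.541) (taken with n_z > 0).
Dip δ = arctan(|n_h|/n_z) = arctan(0.728/0.541) = 53.4°.
Dip direction = atan2(0.592, -0.425) = 126° (azimuth of n's horizontal projection).

true dip 53°, dip direction 125°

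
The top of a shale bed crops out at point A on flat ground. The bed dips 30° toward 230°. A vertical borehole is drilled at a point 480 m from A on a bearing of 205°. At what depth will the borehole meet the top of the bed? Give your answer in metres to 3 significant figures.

The hole lies 25° from the dip direction, so the down-dip offset is 480 × cos 25° = 435.03 m.
Depth = down-dip offset × tan(dip) = 435.03 × tan 30° = 435.03 × 0.5774
Depth = 251.16 m

251 m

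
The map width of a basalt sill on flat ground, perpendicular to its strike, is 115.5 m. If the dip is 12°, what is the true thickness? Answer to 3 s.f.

True thickness t = w · sin(dip) = 115.5 × sin 12°
t = 115.5 × 0.2079 = 24.014 m

24.0 m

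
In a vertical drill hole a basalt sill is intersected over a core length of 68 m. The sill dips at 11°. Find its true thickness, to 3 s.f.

66.8 m

True thickness t = h · cos(dip) = 68 × cos 11°
t = 68 × 0.9816 = 66.751 m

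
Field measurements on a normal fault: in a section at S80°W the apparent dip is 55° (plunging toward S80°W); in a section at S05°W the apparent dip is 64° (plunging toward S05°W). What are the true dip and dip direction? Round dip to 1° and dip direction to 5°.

Each apparent-dip line lies in the plane. As unit vectors (x east, y north, z up), v₁ plunges 55°→S80°W and v₂ plunges 64°→S05°W.
n = v₁ × v₂ = (-0.268, -0.476, 0.243) (taken with n_z > 0).
Dip δ = arctan(|n_h|/n_z) = arctan(0.547/0.243) = 66.0°.
The horizontal component of n points toward azimuth atan2(n_x, n_y) = 209°, the dip direction.

true dip 66°, dip direction 210°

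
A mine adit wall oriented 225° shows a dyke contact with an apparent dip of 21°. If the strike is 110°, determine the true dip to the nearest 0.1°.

23.0°

The section is 65° from the strike.
tan(true dip) = tan 21° / sin 65° = 0.4235
true dip = arctan 0.4235 = 22.95°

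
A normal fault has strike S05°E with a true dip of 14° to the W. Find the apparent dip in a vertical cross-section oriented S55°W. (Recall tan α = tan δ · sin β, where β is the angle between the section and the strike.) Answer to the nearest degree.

12°

Angle between strike (S05°E) and section (S55°W): β = 60°.
tan(apparent dip) = tan 14° · sin 60° = 0.2159
apparent dip = arctan 0.2159 = 12.18°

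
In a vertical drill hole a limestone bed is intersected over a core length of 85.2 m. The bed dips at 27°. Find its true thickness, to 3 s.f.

75.9 m

True thickness t = h · cos(dip) = 85.2 × cos 27°
t = 85.2 × 0.8910 = 75.914 m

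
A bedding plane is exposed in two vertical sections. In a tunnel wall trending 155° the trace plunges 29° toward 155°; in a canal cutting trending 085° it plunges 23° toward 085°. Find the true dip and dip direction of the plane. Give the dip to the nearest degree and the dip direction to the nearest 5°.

The two traces are lines in the plane: v₁ = (sin 155°·cos 29°, cos 155°·cos 29°, −sin 29°), v₂ = (sin 85°·cos 23°, cos 85°·cos 23°, −sin 23°).
The plane normal is n = v₁ × v₂ ∝ (0.349, -0.300, 0.757).
tan δ = √(n_x²+n_y²)/n_z = 0.460/0.757, so δ = 31.3°.
Dip direction = azimuth of (n_x, n_y) = atan2(0.349, -0.300) = 131°.

true dip 31°, dip direction 130°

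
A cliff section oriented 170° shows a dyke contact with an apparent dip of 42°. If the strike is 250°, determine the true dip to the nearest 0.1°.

β = acute angle between strike 250° and section 170° = 80°.
tan δ = tan α / sin β = tan 42° / sin 80° = 0.9004 / 0.9848 = 0.9143
δ = arctan(0.9143) = 42.44°

42.4°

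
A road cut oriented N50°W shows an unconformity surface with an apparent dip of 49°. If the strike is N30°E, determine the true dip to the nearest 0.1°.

β = acute angle between strike N30°E and section N50°W = 80°.
tan δ = tan α / sin β = tan 49° / sin 80° = 1.1504 / 0.9848 = 1.1681
true dip = arctan 1.1681 = 49.43°

49.4°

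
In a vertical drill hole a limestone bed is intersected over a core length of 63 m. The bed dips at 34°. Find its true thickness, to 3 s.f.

52.2 m

True thickness t = h · cos(dip) = 63 × cos 34°
t = 63 × 0.8290 = 52.229 m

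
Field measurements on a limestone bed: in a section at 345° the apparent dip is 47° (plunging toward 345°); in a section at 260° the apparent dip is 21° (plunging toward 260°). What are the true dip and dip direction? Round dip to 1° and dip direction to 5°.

true dip 48°, dip direction 330°

The two traces are lines in the plane: v₁ = (sin 345°·cos 47°, cos 345°·cos 47°, −sin 47°), v₂ = (sin 260°·cos 21°, cos 260°·cos 21°, −sin 21°).
n = v₁ × v₂ = (-0.355, 0.609, 0.634) (taken with n_z > 0).
tan δ = √(n_x²+n_y²)/n_z = 0.705/0.634, so δ = 48.0°.
Dip direction = atan2(-0.355, 0.609) = 330° (azimuth of n's horizontal projection).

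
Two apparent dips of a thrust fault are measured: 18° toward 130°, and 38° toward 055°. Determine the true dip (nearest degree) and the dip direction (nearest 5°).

The two traces are lines in the plane: v₁ = (sin 130°·cos 18°, cos 130°·cos 18°, −sin 18°), v₂ = (sin 55°·cos 38°, cos 55°·cos 38°, −sin 38°).
Cross product v₁ × v₂ gives the pole to the plane: n ∝ (0.516, 0.249, 0.724).
True dip = arccos(n_z / |n|) = arccos(0.7841) = 38.4°.
Dip direction = azimuth of (n_x, n_y) = atan2(0.516, 0.249) = 64°.

true dip 38°, dip direction 065°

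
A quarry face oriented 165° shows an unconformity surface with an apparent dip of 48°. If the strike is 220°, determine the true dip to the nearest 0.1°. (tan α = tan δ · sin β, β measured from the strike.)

β = acute angle between strike 220° and section 165° = 55°.
tan(true dip) = tan 48° / sin 55° = 1.3558
δ = arctan(1.3558) = 53.59°

53.6°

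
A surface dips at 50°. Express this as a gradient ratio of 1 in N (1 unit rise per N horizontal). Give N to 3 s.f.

1 : N means tan θ = 1/N, so N = 1/tan 50° = 1/1.1918

1 in 0.839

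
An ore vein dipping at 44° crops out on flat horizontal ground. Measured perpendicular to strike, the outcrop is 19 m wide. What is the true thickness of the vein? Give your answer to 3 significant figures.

13.2 m

True thickness t = w · sin(dip) = 19 × sin 44°
t = 19 × 0.6947 = 13.199 m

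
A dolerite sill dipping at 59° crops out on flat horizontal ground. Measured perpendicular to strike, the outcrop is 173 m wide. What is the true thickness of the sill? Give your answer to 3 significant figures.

True thickness t = w · sin(dip) = 173 × sin 59°
t = 173 × 0.8572 = 148.290 m

148 m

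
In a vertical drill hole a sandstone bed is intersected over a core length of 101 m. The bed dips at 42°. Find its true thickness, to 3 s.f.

True thickness t = h · cos(dip) = 101 × cos 42°
t = 101 × 0.7431 = 75.058 m

75.1 m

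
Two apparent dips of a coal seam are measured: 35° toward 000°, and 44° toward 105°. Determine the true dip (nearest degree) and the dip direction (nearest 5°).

true dip 54°, dip direction 060°

Each apparent-dip line lies in the plane. As unit vectors (x east, y north, z up), v₁ plunges 35°→000° and v₂ plunges 44°→105°.
Cross product v₁ × v₂ gives the pole to the plane: n ∝ (0.676, 0.399, 0.569).
True dip = arccos(n_z / |n|) = arccos(0.5872) = 54.0°.
Dip direction = azimuth of (n_x, n_y) = atan2(0.676, 0.399) = 59°.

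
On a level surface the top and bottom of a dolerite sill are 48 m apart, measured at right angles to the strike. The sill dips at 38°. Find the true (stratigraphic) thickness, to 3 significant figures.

29.6 m

True thickness t = w · sin(dip) = 48 × sin 38°
t = 48 × 0.6157 = 29.552 m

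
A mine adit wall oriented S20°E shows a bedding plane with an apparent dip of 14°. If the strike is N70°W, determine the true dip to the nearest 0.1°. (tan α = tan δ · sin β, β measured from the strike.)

The section is 50° from the strike.
tan δ = tan α / sin β = tan 14° / sin 50° = 0.2493 / 0.7660 = 0.3255
δ = arctan(0.3255) = 18.03°

18.0°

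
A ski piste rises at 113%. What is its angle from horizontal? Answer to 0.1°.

tan θ = 113/100 = 1.1300
θ = arctan(1.1300) = 48.49°

48.5°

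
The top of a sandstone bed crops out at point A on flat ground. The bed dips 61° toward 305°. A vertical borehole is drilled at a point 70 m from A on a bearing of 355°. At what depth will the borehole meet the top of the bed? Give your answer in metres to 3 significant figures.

81.2 m

The hole lies 50° from the dip direction, so the down-dip offset is 70 × cos 50° = 45.00 m.
Depth = down-dip offset × tan(dip) = 45.00 × tan 61° = 45.00 × 1.8040
Depth = 81.17 m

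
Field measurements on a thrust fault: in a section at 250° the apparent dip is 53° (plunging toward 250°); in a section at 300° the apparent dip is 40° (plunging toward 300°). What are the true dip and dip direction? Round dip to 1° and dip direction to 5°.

The two traces are lines in the plane: v₁ = (sin 250°·cos 53°, cos 250°·cos 53°, −sin 53°), v₂ = (sin 300°·cos 40°, cos 300°·cos 40°, −sin 40°).
n = v₁ × v₂ = (-0.438, -0.166, 0.353) (taken with n_z > 0).
tan δ = √(n_x²+n_y²)/n_z = 0.469/0.353, so δ = 53.0°.
Dip direction = atan2(-0.438, -0.166) = 249° (azimuth of n's horizontal projection).

true dip 53°, dip direction 250°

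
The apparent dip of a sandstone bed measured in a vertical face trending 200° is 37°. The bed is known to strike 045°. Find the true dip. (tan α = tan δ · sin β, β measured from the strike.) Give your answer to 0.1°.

60.7°

β = acute angle between strike 045° and section 200° = 25°.
tan(true dip) = tan 37° / sin 25° = 1.7831
δ = arctan(1.7831) = 60.71°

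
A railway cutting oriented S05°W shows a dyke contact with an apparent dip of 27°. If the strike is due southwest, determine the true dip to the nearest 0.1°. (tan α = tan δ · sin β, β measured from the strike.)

38.4°

β = acute angle between strike due southwest and section S05°W = 40°.
tan δ = tan α / sin β = tan 27° / sin 40° = 0.5095 / 0.6428 = 0.7927
δ = arctan(0.7927) = 38.40°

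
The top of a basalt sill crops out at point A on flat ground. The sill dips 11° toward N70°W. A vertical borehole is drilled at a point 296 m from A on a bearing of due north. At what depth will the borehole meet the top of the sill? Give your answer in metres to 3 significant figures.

The hole lies 70° from the dip direction, so the down-dip offset is 296 × cos 70° = 101.24 m.
Depth = down-dip offset × tan(dip) = 101.24 × tan 11° = 101.24 × 0.1944
Depth = 19.68 m

19.7 m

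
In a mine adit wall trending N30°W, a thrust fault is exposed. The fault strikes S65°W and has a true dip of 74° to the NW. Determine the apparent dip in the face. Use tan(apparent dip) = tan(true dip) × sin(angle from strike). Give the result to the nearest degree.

74°

The strike is S65°W and the section trends N30°W; the acute angle between them is β = 85°.
tan(apparent dip) = tan 74° · sin 85° = 3.4741
α = arctan(3.4741) = 73.94°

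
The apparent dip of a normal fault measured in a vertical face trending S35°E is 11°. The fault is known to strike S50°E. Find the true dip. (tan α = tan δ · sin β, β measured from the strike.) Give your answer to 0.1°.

The section is 15° from the strike.
tan(true dip) = tan 11° / sin 15° = 0.7510
true dip = arctan 0.7510 = 36.91°

36.9°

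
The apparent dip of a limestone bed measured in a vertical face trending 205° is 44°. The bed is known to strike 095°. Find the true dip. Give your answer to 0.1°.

β = acute angle between strike 095° and section 205° = 70°.
tan δ = tan α / sin β = tan 44° / sin 70° = 0.9657 / 0.9397 = 1.0277
δ = arctan(1.0277) = 45.78°

45.8°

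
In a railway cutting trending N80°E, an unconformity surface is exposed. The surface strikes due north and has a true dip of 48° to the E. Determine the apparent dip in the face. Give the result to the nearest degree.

The section lies 80° from the strike.
tan(apparent dip) = tan 48° · sin 80° = 1.0937
apparent dip = arctan 1.0937 = 47.56°

48°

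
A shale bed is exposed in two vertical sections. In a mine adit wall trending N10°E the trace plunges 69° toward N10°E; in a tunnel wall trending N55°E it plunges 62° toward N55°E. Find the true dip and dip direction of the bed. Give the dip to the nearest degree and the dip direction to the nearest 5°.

true dip 69°, dip direction 010°

Each apparent-dip line lies in the plane. As unit vectors (x east, y north, z up), v₁ plunges 69°→N10°E and v₂ plunges 62°→N55°E.
The plane normal is n = v₁ × v₂ ∝ (0.060, 0.304, 0.119).
True dip = arccos(n_z / |n|) = arccos(0.3583) = 69.0°.
Dip direction = azimuth of (n_x, n_y) = atan2(0.060, 0.304) = 11°.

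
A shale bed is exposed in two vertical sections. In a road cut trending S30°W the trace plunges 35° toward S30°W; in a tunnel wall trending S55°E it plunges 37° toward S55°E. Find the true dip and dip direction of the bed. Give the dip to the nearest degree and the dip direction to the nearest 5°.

The two traces are lines in the plane: v₁ = (sin 210°·cos 35°, cos 210°·cos 35°, −sin 35°), v₂ = (sin 125°·cos 37°, cos 125°·cos 37°, −sin 37°).
Cross product v₁ × v₂ gives the pole to the plane: n ∝ (0.164, -0.622, 0.652).
True dip = arccos(n_z / |n|) = arccos(0.7118) = 44.6°.
Dip direction = atan2(0.164, -0.622) = 165° (azimuth of n's horizontal projection).

true dip 45°, dip direction 165°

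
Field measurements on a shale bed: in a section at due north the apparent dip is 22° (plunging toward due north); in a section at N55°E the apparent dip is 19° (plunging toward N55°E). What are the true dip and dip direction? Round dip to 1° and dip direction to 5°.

Represent each trace as a vector plunging at its apparent dip toward its trend (east-north-up frame): v₁ = (0.000, 0.927, -0.375), v₂ = (0.775, 0.542, -0.326).
The plane normal is n = v₁ × v₂ ∝ (0.099, 0.290, 0.718).
tan δ = √(n_x²+n_y²)/n_z = 0.306/0.718, so δ = 23.1°.
Dip direction = azimuth of (n_x, n_y) = atan2(0.099, 0.290) = 19°.

true dip 23°, dip direction 020°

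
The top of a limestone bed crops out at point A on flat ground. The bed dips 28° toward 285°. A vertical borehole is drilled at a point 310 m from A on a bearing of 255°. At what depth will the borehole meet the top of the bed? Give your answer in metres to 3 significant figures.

143 m

The hole lies 30° from the dip direction, so the down-dip offset is 310 × cos 30° = 268.47 m.
Depth = down-dip offset × tan(dip) = 268.47 × tan 28° = 268.47 × 0.5317
Depth = 142.75 m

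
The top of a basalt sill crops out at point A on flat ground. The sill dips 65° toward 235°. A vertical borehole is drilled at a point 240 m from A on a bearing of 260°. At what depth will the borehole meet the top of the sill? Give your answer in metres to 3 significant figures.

The hole lies 25° from the dip direction, so the down-dip offset is 240 × cos 25° = 217.51 m.
Depth = down-dip offset × tan(dip) = 217.51 × tan 65° = 217.51 × 2.1445
Depth = 466.46 m

466 m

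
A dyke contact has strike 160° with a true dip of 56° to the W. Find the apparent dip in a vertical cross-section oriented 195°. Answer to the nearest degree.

40°

The section lies 35° from the strike.
tan(apparent dip) = tan 56° · sin 35° = 0.8504
α = arctan(0.8504) = 40.38°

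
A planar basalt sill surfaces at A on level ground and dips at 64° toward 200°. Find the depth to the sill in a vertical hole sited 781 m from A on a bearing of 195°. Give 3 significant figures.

The hole lies 5° from the dip direction, so the down-dip offset is 781 × cos 5° = 778.03 m.
Depth = down-dip offset × tan(dip) = 778.03 × tan 64° = 778.03 × 2.0503
Depth = 1595.19 m

1600 m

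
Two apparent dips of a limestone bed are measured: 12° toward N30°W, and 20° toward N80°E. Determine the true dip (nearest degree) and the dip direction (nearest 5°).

The two traces are lines in the plane: v₁ = (sin 330°·cos 12°, cos 330°·cos 12°, −sin 12°), v₂ = (sin 80°·cos 20°, cos 80°·cos 20°, −sin 20°).
The plane normal is n = v₁ × v₂ ∝ (0.256, 0.360, 0.864).
tan δ = √(n_x²+n_y²)/n_z = 0.441/0.864, so δ = 27.1°.
Dip direction = azimuth of (n_x, n_y) = atan2(0.256, 0.360) = 35°.

true dip 27°, dip direction 035°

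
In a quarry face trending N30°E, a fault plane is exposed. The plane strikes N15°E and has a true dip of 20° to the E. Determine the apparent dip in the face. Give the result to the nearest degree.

Angle between strike (N15°E) and section (N30°E): β = 15°.
tan α = tan 20° × sin 15° = 0.3640 × 0.2588 = 0.0942
apparent dip = arctan 0.0942 = 5.38°

5°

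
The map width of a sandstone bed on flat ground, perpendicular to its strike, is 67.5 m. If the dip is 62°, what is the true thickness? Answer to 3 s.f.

True thickness t = w · sin(dip) = 67.5 × sin 62°
t = 67.5 × 0.8829 = 59.599 m

59.6 m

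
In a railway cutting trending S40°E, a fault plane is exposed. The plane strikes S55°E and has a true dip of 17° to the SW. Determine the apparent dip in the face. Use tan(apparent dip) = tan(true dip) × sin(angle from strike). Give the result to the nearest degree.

Angle between strike (S55°E) and section (S40°E): β = 15°.
tan(apparent dip) = tan 17° · sin 15° = 0.0791
α = arctan(0.0791) = 4.52°

5°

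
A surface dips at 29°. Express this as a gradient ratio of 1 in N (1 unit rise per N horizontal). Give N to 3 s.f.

1 : N means tan θ = 1/N, so N = 1/tan 29° = 1/0.5543

1 in 1.80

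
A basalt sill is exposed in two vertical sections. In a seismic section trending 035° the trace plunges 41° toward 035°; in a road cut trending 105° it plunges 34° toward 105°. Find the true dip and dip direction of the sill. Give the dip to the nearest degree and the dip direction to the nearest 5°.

The two traces are lines in the plane: v₁ = (sin 35°·cos 41°, cos 35°·cos 41°, −sin 41°), v₂ = (sin 105°·cos 34°, cos 105°·cos 34°, −sin 34°).
The plane normal is n = v₁ × v₂ ∝ (0.486, 0.283, 0.588).
True dip = arccos(n_z / |n|) = arccos(0.7223) = 43.8°.
Dip direction = azimuth of (n_x, n_y) = atan2(0.486, 0.283) = 60°.

true dip 44°, dip direction 060°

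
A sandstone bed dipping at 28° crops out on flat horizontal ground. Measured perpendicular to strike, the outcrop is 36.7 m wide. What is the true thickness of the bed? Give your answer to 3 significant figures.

True thickness t = w · sin(dip) = 36.7 × sin 28°
t = 36.7 × 0.4695 = 17.230 m

17.2 m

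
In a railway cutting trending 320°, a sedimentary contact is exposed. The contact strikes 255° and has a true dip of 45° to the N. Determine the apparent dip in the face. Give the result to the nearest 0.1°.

42.2°

The strike is 255° and the section trends 320°; the acute angle between them is β = 65°.
tan α = tan 45° × sin 65° = 1.0000 × 0.9063 = 0.9063
apparent dip = arctan 0.9063 = 42.19°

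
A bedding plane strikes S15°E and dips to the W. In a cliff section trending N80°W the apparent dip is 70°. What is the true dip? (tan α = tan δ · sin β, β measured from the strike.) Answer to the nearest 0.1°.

71.7°

β = acute angle between strike S15°E and section N80°W = 65°.
tan(true dip) = tan 70° / sin 65° = 3.0315
true dip = arctan 3.0315 = 71.74°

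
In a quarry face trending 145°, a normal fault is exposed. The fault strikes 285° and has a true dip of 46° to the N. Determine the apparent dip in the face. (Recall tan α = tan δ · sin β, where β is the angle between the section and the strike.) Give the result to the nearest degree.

The section lies 40° from the strike.
tan α = tan 46° × sin 40° = 1.0355 × 0.6428 = 0.6656
α = arctan(0.6656) = 33.65°

34°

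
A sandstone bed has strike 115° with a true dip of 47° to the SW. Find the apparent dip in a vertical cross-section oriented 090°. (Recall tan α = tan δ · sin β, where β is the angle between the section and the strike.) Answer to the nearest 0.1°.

24.4°

Angle between strike (115°) and section (090°): β = 25°.
tan α = tan 47° × sin 25° = 1.0724 × 0.4226 = 0.4532
apparent dip = arctan 0.4532 = 24.38°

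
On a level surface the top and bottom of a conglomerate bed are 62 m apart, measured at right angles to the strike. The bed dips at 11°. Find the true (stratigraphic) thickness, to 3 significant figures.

True thickness t = w · sin(dip) = 62 × sin 11°
t = 62 × 0.1908 = 11.830 m

11.8 m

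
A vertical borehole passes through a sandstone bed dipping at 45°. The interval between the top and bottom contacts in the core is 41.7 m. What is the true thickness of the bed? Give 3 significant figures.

29.5 m

True thickness t = h · cos(dip) = 41.7 × cos 45°
t = 41.7 × 0.7071 = 29.486 m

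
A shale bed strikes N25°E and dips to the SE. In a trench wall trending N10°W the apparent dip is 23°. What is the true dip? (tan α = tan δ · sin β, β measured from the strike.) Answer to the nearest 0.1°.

β = acute angle between strike N25°E and section N10°W = 35°.
tan δ = tan α / sin β = tan 23° / sin 35° = 0.4245 / 0.5736 = 0.7400
δ = arctan(0.7400) = 36.50°

36.5°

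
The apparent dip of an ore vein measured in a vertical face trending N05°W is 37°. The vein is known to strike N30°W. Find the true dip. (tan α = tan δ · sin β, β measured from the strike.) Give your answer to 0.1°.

β = acute angle between strike N30°W and section N05°W = 25°.
tan δ = tan α / sin β = tan 37° / sin 25° = 0.7536 / 0.4226 = 1.7831
δ = arctan(1.7831) = 60.71°

60.7°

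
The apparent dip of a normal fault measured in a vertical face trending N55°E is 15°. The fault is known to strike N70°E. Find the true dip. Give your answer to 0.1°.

46.0°

β = acute angle between strike N70°E and section N55°E = 15°.
tan δ = tan α / sin β = tan 15° / sin 15° = 0.2679 / 0.2588 = 1.0353
δ = arctan(1.0353) = 45.99°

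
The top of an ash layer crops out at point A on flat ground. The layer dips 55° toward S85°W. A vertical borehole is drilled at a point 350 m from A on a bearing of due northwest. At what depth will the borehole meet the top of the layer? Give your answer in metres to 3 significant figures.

The hole lies 50° from the dip direction, so the down-dip offset is 350 × cos 50° = 224.98 m.
Depth = down-dip offset × tan(dip) = 224.98 × tan 55° = 224.98 × 1.4281
Depth = 321.30 m

321 m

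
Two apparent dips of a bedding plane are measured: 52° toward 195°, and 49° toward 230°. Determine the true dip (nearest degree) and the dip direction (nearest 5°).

Each apparent-dip line lies in the plane. As unit vectors (x east, y north, z up), v₁ plunges 52°→195° and v₂ plunges 49°→230°.
Cross product v₁ × v₂ gives the pole to the plane: n ∝ (-0.117, -0.276, 0.232).
tan δ = √(n_x²+n_y²)/n_z = 0.299/0.232, so δ = 52.3°.
Dip direction = atan2(-0.117, -0.276) = 203° (azimuth of n's horizontal projection).

true dip 52°, dip direction 205°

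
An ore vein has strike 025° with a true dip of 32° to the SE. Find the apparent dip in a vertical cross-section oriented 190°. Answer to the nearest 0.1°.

The section lies 15° from the strike.
tan α = tan 32° × sin 15° = 0.6249 × 0.2588 = 0.1617
α = arctan(0.1617) = 9.19°

9.2°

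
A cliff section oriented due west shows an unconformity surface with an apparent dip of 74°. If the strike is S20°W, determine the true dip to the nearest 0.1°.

The section is 70° from the strike.
tan δ = tan α / sin β = tan 74° / sin 70° = 3.4874 / 0.9397 = 3.7112
true dip = arctan 3.7112 = 74.92°

74.9°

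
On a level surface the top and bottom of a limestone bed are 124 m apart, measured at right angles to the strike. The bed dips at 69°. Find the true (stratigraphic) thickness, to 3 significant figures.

116 m

True thickness t = w · sin(dip) = 124 × sin 69°
t = 124 × 0.9336 = 115.764 m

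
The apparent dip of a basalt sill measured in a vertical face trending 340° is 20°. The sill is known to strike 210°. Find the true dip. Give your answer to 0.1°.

25.4°

The section is 50° from the strike.
tan(true dip) = tan 20° / sin 50° = 0.4751
δ = arctan(0.4751) = 25.41°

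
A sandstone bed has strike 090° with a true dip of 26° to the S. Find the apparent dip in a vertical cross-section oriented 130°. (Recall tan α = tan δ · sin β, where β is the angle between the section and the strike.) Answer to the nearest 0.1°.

Angle between strike (090°) and section (130°): β = 40°.
tan(apparent dip) = tan 26° · sin 40° = 0.3135
apparent dip = arctan 0.3135 = 17.41°

17.4°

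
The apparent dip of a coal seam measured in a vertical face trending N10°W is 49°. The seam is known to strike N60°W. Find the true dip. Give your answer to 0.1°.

β = acute angle between strike N60°W and section N10°W = 50°.
tan δ = tan α / sin β = tan 49° / sin 50° = 1.1504 / 0.7660 = 1.5017
true dip = arctan 1.5017 = 56.34°

56.3°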